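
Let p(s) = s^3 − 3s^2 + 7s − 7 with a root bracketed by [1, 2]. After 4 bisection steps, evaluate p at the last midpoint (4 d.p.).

p(1.5) = 0.125 > 0, so the root lies in [1, 1.5]
p(1.25) = -0.984375 < 0, so the root lies in [1.25, 1.5]
p(1.375) = -0.447266 < 0, so the root lies in [1.375, 1.5]
p(1.4375) = -0.1663 < 0, so the root lies in [1.4375, 1.5]

-0.1663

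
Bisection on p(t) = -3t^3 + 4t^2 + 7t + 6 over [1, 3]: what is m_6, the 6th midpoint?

2.53125

midpoint 2: p = 12 > 0 → [2, 3]
midpoint 2.5: p = 1.625 > 0 → [2.5, 3]
midpoint 2.75: p = -6.890625 < 0 → [2.5, 2.75]
midpoint 2.625: p = -2.3262 < 0 → [2.5, 2.625]
midpoint 2.5625: p = -0.2761 < 0 → [2.5, 2.5625]
midpoint 2.53125: p = 0.6928 > 0 → [2.53125, 2.5625]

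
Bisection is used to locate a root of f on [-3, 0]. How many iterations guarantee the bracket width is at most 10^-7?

25

Width after n steps is 3/2^n. Need 2^n ≥ 3/10^-7 = 30000000.
2^24 = 16777216 < 30000000 ≤ 2^25 = 33554432, so n = 25.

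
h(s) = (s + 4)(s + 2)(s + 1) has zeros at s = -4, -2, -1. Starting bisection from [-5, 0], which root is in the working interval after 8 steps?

-4

s = -2.5 gives h = 1.125, positive; keep [-5, -2.5]
s = -3.75 gives h = 1.203125, positive; keep [-5, -3.75]
s = -4.375 gives h = -3.005859, negative; keep [-4.375, -3.75]
s = -4.0625 gives h = -0.3948, negative; keep [-4.0625, -3.75]
s = -3.90625 gives h = 0.5194, positive; keep [-4.0625, -3.90625]
s = -3.984375 gives h = 0.0925, positive; keep [-4.0625, -3.984375]
s = -4.0234375 gives h = -0.1434, negative; keep [-4.0234375, -3.984375]
s = -4.00390625 gives h = -0.0235, negative; keep [-4.00390625, -3.984375]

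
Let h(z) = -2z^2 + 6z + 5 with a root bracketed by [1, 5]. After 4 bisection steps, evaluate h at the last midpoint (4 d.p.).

z = 3 gives h = 5, positive; keep [3, 5]
z = 4 gives h = -3, negative; keep [3, 4]
z = 3.5 gives h = 1.5, positive; keep [3.5, 4]
z = 3.75 gives h = -0.625, negative; keep [3.5, 3.75]

-0.6250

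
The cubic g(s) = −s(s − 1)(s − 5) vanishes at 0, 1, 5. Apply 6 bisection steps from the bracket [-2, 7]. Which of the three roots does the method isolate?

m = 2.5, g(m) = 9.375 (+); new bracket [2.5, 7]
m = 4.75, g(m) = 4.453125 (+); new bracket [4.75, 7]
m = 5.875, g(m) = -25.060547 (−); new bracket [4.75, 5.875]
m = 5.3125, g(m) = -7.1594 (−); new bracket [4.75, 5.3125]
m = 5.03125, g(m) = -0.6338 (−); new bracket [4.75, 5.03125]
m = 4.890625, g(m) = 2.0811 (+); new bracket [4.890625, 5.03125]

5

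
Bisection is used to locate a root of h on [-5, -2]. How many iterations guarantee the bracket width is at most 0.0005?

13

Width after n steps is 3/2^n. Need 2^n ≥ 3/0.0005 = 6000.
2^12 = 4096 < 6000 ≤ 2^13 = 8192, so n = 13.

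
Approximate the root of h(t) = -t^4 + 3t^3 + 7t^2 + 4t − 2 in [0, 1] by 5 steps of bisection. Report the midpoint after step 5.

t = 0.5 gives h = 2.0625, positive; keep [0, 0.5]
t = 0.25 gives h = -0.519531, negative; keep [0.25, 0.5]
t = 0.375 gives h = 0.622803, positive; keep [0.25, 0.375]
t = 0.3125 gives h = 0.0156, positive; keep [0.25, 0.3125]
t = 0.28125 gives h = -0.2608, negative; keep [0.28125, 0.3125]

0.28125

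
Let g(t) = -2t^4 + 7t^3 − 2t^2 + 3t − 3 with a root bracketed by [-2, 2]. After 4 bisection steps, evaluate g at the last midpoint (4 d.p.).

0.4453

g(0) = -3 < 0, so the root lies in [0, 2]
g(1) = 3 > 0, so the root lies in [0, 1]
g(0.5) = -1.25 < 0, so the root lies in [0.5, 1]
g(0.75) = 0.4453 > 0, so the root lies in [0.5, 0.75]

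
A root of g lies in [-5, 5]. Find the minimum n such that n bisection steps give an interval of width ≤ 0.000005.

Width after n steps is 10/2^n. Need 2^n ≥ 10/0.000005 = 2000000.
2^20 = 1048576 < 2000000 ≤ 2^21 = 2097152, so n = 21.

21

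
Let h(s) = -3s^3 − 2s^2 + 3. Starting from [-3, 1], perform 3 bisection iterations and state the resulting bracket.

s = -1 gives h = 4, positive; keep [-1, 1]
s = 0 gives h = 3, positive; keep [0, 1]
s = 0.5 gives h = 2.125, positive; keep [0.5, 1]

[0.5, 1]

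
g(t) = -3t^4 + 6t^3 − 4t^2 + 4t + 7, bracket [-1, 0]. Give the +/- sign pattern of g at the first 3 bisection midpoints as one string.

m = -0.5, g(m) = 3.0625 (+); new bracket [-1, -0.5]
m = -0.75, g(m) = -1.730469 (−); new bracket [-0.75, -0.5]
m = -0.625, g(m) = 1.014893 (+); new bracket [-0.75, -0.625]

+-+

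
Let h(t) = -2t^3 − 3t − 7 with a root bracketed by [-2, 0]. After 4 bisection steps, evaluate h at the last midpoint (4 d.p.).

h(-1) = -2 < 0, so the root lies in [-2, -1]
h(-1.5) = 4.25 > 0, so the root lies in [-1.5, -1]
h(-1.25) = 0.65625 > 0, so the root lies in [-1.25, -1]
h(-1.125) = -0.7773 < 0, so the root lies in [-1.25, -1.125]

-0.7773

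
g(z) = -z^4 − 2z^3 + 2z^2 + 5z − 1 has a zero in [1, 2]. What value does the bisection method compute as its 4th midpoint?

1.4375

midpoint 1.5: g = -0.8125 < 0 → [1, 1.5]
midpoint 1.25: g = 2.027344 > 0 → [1.25, 1.5]
midpoint 1.375: g = 0.882568 > 0 → [1.375, 1.5]
midpoint 1.4375: g = 0.1094 > 0 → [1.4375, 1.5]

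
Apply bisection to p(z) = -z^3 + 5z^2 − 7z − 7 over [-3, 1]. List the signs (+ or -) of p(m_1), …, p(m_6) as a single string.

midpoint -1: p = 6 > 0 → [-1, 1]
midpoint 0: p = -7 < 0 → [-1, 0]
midpoint -0.5: p = -2.125 < 0 → [-1, -0.5]
midpoint -0.75: p = 1.4844 > 0 → [-0.75, -0.5]
midpoint -0.625: p = -0.4277 < 0 → [-0.75, -0.625]
midpoint -0.6875: p = 0.5007 > 0 → [-0.6875, -0.625]

+--+-+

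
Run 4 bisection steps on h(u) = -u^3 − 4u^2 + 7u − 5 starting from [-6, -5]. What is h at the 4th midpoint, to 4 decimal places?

h(-5.5) = 1.875 > 0, so the root lies in [-5.5, -5]
h(-5.25) = -7.296875 < 0, so the root lies in [-5.5, -5.25]
h(-5.375) = -2.900391 < 0, so the root lies in [-5.5, -5.375]
h(-5.4375) = -0.5608 < 0, so the root lies in [-5.5, -5.4375]

-0.5608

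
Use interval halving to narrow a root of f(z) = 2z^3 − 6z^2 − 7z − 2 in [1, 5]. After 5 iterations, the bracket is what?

z = 3 gives f = -23, negative; keep [3, 5]
z = 4 gives f = 2, positive; keep [3, 4]
z = 3.5 gives f = -14.25, negative; keep [3.5, 4]
z = 3.75 gives f = -7.1562, negative; keep [3.75, 4]
z = 3.875 gives f = -2.8477, negative; keep [3.875, 4]

[3.875, 4]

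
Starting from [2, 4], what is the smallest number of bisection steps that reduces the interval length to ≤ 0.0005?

Width after n steps is 2/2^n. Need 2^n ≥ 2/0.0005 = 4000.
2^11 = 2048 < 4000 ≤ 2^12 = 4096, so n = 12.

12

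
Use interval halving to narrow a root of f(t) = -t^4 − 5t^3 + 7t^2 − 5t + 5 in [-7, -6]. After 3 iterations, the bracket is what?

m = -6.5, f(m) = -78.6875 (−); new bracket [-6.5, -6]
m = -6.25, f(m) = 4.511719 (+); new bracket [-6.5, -6.25]
m = -6.375, f(m) = -34.881104 (−); new bracket [-6.375, -6.25]

[-6.375, -6.25]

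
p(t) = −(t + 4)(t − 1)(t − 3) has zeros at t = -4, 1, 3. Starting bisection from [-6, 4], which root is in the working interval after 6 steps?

midpoint -1: p = -24 < 0 → [-6, -1]
midpoint -3.5: p = -14.625 < 0 → [-6, -3.5]
midpoint -4.75: p = 33.421875 > 0 → [-4.75, -3.5]
midpoint -4.125: p = 4.5645 > 0 → [-4.125, -3.5]
midpoint -3.8125: p = -6.1472 < 0 → [-4.125, -3.8125]
midpoint -3.96875: p = -1.0821 < 0 → [-4.125, -3.96875]

-4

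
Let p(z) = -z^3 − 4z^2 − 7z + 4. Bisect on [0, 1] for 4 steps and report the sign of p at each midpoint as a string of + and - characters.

-+++

midpoint 0.5: p = -0.625 < 0 → [0, 0.5]
midpoint 0.25: p = 1.984375 > 0 → [0.25, 0.5]
midpoint 0.375: p = 0.759766 > 0 → [0.375, 0.5]
midpoint 0.4375: p = 0.0881 > 0 → [0.4375, 0.5]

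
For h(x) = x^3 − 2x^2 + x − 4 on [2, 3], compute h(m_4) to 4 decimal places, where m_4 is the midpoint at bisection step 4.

x = 2.5 gives h = 1.625, positive; keep [2, 2.5]
x = 2.25 gives h = -0.484375, negative; keep [2.25, 2.5]
x = 2.375 gives h = 0.490234, positive; keep [2.25, 2.375]
x = 2.3125 gives h = -0.0164, negative; keep [2.3125, 2.375]

-0.0164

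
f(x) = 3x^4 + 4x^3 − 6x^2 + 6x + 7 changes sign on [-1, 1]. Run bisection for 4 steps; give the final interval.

[-0.75, -0.625]

m = 0, f(m) = 7 (+); new bracket [-1, 0]
m = -0.5, f(m) = 2.1875 (+); new bracket [-1, -0.5]
m = -0.75, f(m) = -1.613281 (−); new bracket [-0.75, -0.5]
m = -0.625, f(m) = 0.3875 (+); new bracket [-0.75, -0.625]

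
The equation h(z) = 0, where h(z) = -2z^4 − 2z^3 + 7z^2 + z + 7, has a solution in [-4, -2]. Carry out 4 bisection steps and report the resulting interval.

z = -3 gives h = -41, negative; keep [-3, -2]
z = -2.5 gives h = 1.375, positive; keep [-3, -2.5]
z = -2.75 gives h = -15.601562, negative; keep [-2.75, -2.5]
z = -2.625 gives h = -6.1763, negative; keep [-2.625, -2.5]

[-2.625, -2.5]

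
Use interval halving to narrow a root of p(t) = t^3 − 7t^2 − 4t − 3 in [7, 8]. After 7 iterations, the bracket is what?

t = 7.5 gives p = -4.875, negative; keep [7.5, 8]
t = 7.75 gives p = 11.046875, positive; keep [7.5, 7.75]
t = 7.625 gives p = 2.837891, positive; keep [7.5, 7.625]
t = 7.5625 gives p = -1.0798, negative; keep [7.5625, 7.625]
t = 7.59375 gives p = 0.8636, positive; keep [7.5625, 7.59375]
t = 7.578125 gives p = -0.1119, negative; keep [7.578125, 7.59375]
t = 7.5859375 gives p = 0.3749, positive; keep [7.578125, 7.5859375]

[7.578125, 7.5859375]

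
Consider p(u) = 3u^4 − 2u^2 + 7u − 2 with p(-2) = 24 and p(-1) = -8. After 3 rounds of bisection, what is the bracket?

u = -1.5 gives p = -1.8125, negative; keep [-2, -1.5]
u = -1.75 gives p = 7.761719, positive; keep [-1.75, -1.5]
u = -1.625 gives p = 2.262451, positive; keep [-1.625, -1.5]

[-1.625, -1.5]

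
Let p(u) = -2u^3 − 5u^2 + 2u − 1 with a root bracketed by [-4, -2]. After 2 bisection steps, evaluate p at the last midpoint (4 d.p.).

-6.0000

u = -3 gives p = 2, positive; keep [-3, -2]
u = -2.5 gives p = -6, negative; keep [-3, -2.5]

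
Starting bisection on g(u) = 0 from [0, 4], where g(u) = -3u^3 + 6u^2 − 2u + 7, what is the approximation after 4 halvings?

u = 2 gives g = 3, positive; keep [2, 4]
u = 3 gives g = -26, negative; keep [2, 3]
u = 2.5 gives g = -7.375, negative; keep [2, 2.5]
u = 2.25 gives g = -1.2969, negative; keep [2, 2.25]

2.25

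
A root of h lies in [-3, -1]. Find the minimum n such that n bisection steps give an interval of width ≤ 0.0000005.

22

Width after n steps is 2/2^n. Need 2^n ≥ 2/0.0000005 = 4000000.
2^21 = 2097152 < 4000000 ≤ 2^22 = 4194304, so n = 22.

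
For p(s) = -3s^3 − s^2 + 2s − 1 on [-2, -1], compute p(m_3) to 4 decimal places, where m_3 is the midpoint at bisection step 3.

-0.2441

s = -1.5 gives p = 3.875, positive; keep [-1.5, -1]
s = -1.25 gives p = 0.796875, positive; keep [-1.25, -1]
s = -1.125 gives p = -0.244141, negative; keep [-1.25, -1.125]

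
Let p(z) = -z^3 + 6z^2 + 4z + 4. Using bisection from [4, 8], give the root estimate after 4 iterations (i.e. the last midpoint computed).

6.75

m = 6, p(m) = 28 (+); new bracket [6, 8]
m = 7, p(m) = -17 (−); new bracket [6, 7]
m = 6.5, p(m) = 8.875 (+); new bracket [6.5, 7]
m = 6.75, p(m) = -3.1719 (−); new bracket [6.5, 6.75]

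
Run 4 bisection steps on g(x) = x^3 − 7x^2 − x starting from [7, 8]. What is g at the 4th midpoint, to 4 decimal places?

g(7.5) = 20.625 > 0, so the root lies in [7, 7.5]
g(7.25) = 5.890625 > 0, so the root lies in [7, 7.25]
g(7.125) = -0.779297 < 0, so the root lies in [7.125, 7.25]
g(7.1875) = 2.4988 > 0, so the root lies in [7.125, 7.1875]

2.4988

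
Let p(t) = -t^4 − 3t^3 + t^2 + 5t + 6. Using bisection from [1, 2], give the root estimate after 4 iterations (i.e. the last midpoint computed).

1.5625

p(1.5) = 0.5625 > 0, so the root lies in [1.5, 2]
p(1.75) = -7.644531 < 0, so the root lies in [1.5, 1.75]
p(1.625) = -3.080322 < 0, so the root lies in [1.5, 1.625]
p(1.5625) = -1.1507 < 0, so the root lies in [1.5, 1.5625]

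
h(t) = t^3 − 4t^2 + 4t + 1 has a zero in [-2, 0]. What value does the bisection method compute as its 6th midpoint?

t = -1 gives h = -8, negative; keep [-1, 0]
t = -0.5 gives h = -2.125, negative; keep [-0.5, 0]
t = -0.25 gives h = -0.265625, negative; keep [-0.25, 0]
t = -0.125 gives h = 0.4355, positive; keep [-0.25, -0.125]
t = -0.1875 gives h = 0.1028, positive; keep [-0.25, -0.1875]
t = -0.21875 gives h = -0.0769, negative; keep [-0.21875, -0.1875]

-0.21875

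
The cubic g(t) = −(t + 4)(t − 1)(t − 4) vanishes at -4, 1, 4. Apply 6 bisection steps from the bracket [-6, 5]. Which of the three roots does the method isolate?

-4

t = -0.5 gives g = -23.625, negative; keep [-6, -0.5]
t = -3.25 gives g = -23.109375, negative; keep [-6, -3.25]
t = -4.625 gives g = 30.322266, positive; keep [-4.625, -3.25]
t = -3.9375 gives g = -2.4495, negative; keep [-4.625, -3.9375]
t = -4.28125 gives g = 12.3006, positive; keep [-4.28125, -3.9375]
t = -4.109375 gives g = 4.5318, positive; keep [-4.109375, -3.9375]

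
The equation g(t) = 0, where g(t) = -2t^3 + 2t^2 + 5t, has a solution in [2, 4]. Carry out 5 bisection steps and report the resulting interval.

[2.125, 2.1875]

g(3) = -21 < 0, so the root lies in [2, 3]
g(2.5) = -6.25 < 0, so the root lies in [2, 2.5]
g(2.25) = -1.40625 < 0, so the root lies in [2, 2.25]
g(2.125) = 0.4648 > 0, so the root lies in [2.125, 2.25]
g(2.1875) = -0.4272 < 0, so the root lies in [2.125, 2.1875]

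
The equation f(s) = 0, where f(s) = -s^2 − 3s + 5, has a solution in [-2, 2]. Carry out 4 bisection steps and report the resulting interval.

[1, 1.25]

f(0) = 5 > 0, so the root lies in [0, 2]
f(1) = 1 > 0, so the root lies in [1, 2]
f(1.5) = -1.75 < 0, so the root lies in [1, 1.5]
f(1.25) = -0.3125 < 0, so the root lies in [1, 1.25]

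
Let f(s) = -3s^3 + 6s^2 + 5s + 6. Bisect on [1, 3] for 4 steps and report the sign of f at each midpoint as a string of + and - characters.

+++-

m = 2, f(m) = 16 (+); new bracket [2, 3]
m = 2.5, f(m) = 9.125 (+); new bracket [2.5, 3]
m = 2.75, f(m) = 2.734375 (+); new bracket [2.75, 3]
m = 2.875, f(m) = -1.3223 (−); new bracket [2.75, 2.875]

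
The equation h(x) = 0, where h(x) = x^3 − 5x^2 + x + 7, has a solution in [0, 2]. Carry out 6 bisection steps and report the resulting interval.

x = 1 gives h = 4, positive; keep [1, 2]
x = 1.5 gives h = 0.625, positive; keep [1.5, 2]
x = 1.75 gives h = -1.203125, negative; keep [1.5, 1.75]
x = 1.625 gives h = -0.2871, negative; keep [1.5, 1.625]
x = 1.5625 gives h = 0.1702, positive; keep [1.5625, 1.625]
x = 1.59375 gives h = -0.0583, negative; keep [1.5625, 1.59375]

[1.5625, 1.59375]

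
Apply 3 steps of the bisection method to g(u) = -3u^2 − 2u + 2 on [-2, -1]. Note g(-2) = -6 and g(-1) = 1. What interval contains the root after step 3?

midpoint -1.5: g = -1.75 < 0 → [-1.5, -1]
midpoint -1.25: g = -0.1875 < 0 → [-1.25, -1]
midpoint -1.125: g = 0.453125 > 0 → [-1.25, -1.125]

[-1.25, -1.125]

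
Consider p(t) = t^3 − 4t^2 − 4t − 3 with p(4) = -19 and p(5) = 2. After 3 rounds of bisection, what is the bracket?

p(4.5) = -10.875 < 0, so the root lies in [4.5, 5]
p(4.75) = -5.078125 < 0, so the root lies in [4.75, 5]
p(4.875) = -1.705078 < 0, so the root lies in [4.875, 5]

[4.875, 5]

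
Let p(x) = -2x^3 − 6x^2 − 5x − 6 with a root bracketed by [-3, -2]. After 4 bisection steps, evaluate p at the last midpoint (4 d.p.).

x = -2.5 gives p = 0.25, positive; keep [-2.5, -2]
x = -2.25 gives p = -2.34375, negative; keep [-2.5, -2.25]
x = -2.375 gives p = -1.175781, negative; keep [-2.5, -2.375]
x = -2.4375 gives p = -0.4966, negative; keep [-2.5, -2.4375]

-0.4966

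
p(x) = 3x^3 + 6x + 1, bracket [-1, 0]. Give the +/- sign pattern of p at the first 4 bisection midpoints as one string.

--+-

p(-0.5) = -2.375 < 0, so the root lies in [-0.5, 0]
p(-0.25) = -0.546875 < 0, so the root lies in [-0.25, 0]
p(-0.125) = 0.244141 > 0, so the root lies in [-0.25, -0.125]
p(-0.1875) = -0.1448 < 0, so the root lies in [-0.1875, -0.125]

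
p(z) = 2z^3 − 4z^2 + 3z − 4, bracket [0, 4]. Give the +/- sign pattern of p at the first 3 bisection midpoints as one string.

+--

midpoint 2: p = 2 > 0 → [0, 2]
midpoint 1: p = -3 < 0 → [1, 2]
midpoint 1.5: p = -1.75 < 0 → [1.5, 2]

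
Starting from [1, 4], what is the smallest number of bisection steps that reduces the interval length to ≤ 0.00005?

16

Width after n steps is 3/2^n. Need 2^n ≥ 3/0.00005 = 60000.
2^15 = 32768 < 60000 ≤ 2^16 = 65536, so n = 16.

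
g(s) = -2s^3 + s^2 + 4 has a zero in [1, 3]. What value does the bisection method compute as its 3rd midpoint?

m = 2, g(m) = -8 (−); new bracket [1, 2]
m = 1.5, g(m) = -0.5 (−); new bracket [1, 1.5]
m = 1.25, g(m) = 1.65625 (+); new bracket [1.25, 1.5]

1.25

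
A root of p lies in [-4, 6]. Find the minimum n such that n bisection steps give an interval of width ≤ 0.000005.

21

Width after n steps is 10/2^n. Need 2^n ≥ 10/0.000005 = 2000000.
2^20 = 1048576 < 2000000 ≤ 2^21 = 2097152, so n = 21.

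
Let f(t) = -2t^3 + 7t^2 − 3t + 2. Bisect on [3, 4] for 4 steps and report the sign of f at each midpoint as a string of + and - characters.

t = 3.5 gives f = -8.5, negative; keep [3, 3.5]
t = 3.25 gives f = -2.46875, negative; keep [3, 3.25]
t = 3.125 gives f = -0.050781, negative; keep [3, 3.125]
t = 3.0625 gives f = 1.019, positive; keep [3.0625, 3.125]

---+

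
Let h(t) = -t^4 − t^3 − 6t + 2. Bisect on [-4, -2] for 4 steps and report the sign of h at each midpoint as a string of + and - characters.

--+-

h(-3) = -34 < 0, so the root lies in [-3, -2]
h(-2.5) = -6.4375 < 0, so the root lies in [-2.5, -2]
h(-2.25) = 1.261719 > 0, so the root lies in [-2.5, -2.25]
h(-2.375) = -2.1702 < 0, so the root lies in [-2.375, -2.25]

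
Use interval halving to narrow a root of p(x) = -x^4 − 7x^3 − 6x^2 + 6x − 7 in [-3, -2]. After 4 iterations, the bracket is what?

[-2.1875, -2.125]

x = -2.5 gives p = 10.8125, positive; keep [-2.5, -2]
x = -2.25 gives p = 3.230469, positive; keep [-2.25, -2]
x = -2.125 gives p = -0.064697, negative; keep [-2.25, -2.125]
x = -2.1875 gives p = 1.539, positive; keep [-2.1875, -2.125]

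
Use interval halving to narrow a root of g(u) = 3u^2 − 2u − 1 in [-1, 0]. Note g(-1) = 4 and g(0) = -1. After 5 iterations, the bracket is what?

[-0.34375, -0.3125]

midpoint -0.5: g = 0.75 > 0 → [-0.5, 0]
midpoint -0.25: g = -0.3125 < 0 → [-0.5, -0.25]
midpoint -0.375: g = 0.171875 > 0 → [-0.375, -0.25]
midpoint -0.3125: g = -0.082 < 0 → [-0.375, -0.3125]
midpoint -0.34375: g = 0.042 > 0 → [-0.34375, -0.3125]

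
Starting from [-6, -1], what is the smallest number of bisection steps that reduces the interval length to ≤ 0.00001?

19

Width after n steps is 5/2^n. Need 2^n ≥ 5/0.00001 = 500000.
2^18 = 262144 < 500000 ≤ 2^19 = 524288, so n = 19.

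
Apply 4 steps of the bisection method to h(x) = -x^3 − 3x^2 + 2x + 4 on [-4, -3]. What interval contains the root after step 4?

[-3.25, -3.1875]

h(-3.5) = 3.125 > 0, so the root lies in [-3.5, -3]
h(-3.25) = 0.140625 > 0, so the root lies in [-3.25, -3]
h(-3.125) = -1.029297 < 0, so the root lies in [-3.25, -3.125]
h(-3.1875) = -0.47 < 0, so the root lies in [-3.25, -3.1875]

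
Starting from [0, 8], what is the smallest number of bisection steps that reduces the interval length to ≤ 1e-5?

Width after n steps is 8/2^n. Need 2^n ≥ 8/1e-5 = 800000.
2^19 = 524288 < 800000 ≤ 2^20 = 1048576, so n = 20.

20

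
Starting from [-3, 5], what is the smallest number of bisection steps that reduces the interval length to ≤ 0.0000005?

Width after n steps is 8/2^n. Need 2^n ≥ 8/0.0000005 = 16000000.
2^23 = 8388608 < 16000000 ≤ 2^24 = 16777216, so n = 24.

24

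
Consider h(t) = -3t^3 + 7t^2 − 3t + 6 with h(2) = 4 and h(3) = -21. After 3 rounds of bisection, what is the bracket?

[2.25, 2.375]

midpoint 2.5: h = -4.625 < 0 → [2, 2.5]
midpoint 2.25: h = 0.515625 > 0 → [2.25, 2.5]
midpoint 2.375: h = -1.830078 < 0 → [2.25, 2.375]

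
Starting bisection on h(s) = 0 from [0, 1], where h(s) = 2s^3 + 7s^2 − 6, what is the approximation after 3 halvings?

s = 0.5 gives h = -4, negative; keep [0.5, 1]
s = 0.75 gives h = -1.21875, negative; keep [0.75, 1]
s = 0.875 gives h = 0.699219, positive; keep [0.75, 0.875]

0.875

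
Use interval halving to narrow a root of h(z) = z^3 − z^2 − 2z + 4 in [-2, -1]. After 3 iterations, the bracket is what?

[-1.75, -1.625]

m = -1.5, h(m) = 1.375 (+); new bracket [-2, -1.5]
m = -1.75, h(m) = -0.921875 (−); new bracket [-1.75, -1.5]
m = -1.625, h(m) = 0.318359 (+); new bracket [-1.75, -1.625]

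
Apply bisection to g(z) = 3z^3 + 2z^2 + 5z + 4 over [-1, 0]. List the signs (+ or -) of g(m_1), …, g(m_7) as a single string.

m = -0.5, g(m) = 1.625 (+); new bracket [-1, -0.5]
m = -0.75, g(m) = 0.109375 (+); new bracket [-1, -0.75]
m = -0.875, g(m) = -0.853516 (−); new bracket [-0.875, -0.75]
m = -0.8125, g(m) = -0.3513 (−); new bracket [-0.8125, -0.75]
m = -0.78125, g(m) = -0.1161 (−); new bracket [-0.78125, -0.75]
m = -0.765625, g(m) = -0.0021 (−); new bracket [-0.765625, -0.75]
m = -0.7578125, g(m) = 0.0539 (+); new bracket [-0.765625, -0.7578125]

++----+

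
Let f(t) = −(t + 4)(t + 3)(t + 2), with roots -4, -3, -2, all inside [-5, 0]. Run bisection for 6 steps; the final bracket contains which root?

-2

m = -2.5, f(m) = 0.375 (+); new bracket [-2.5, 0]
m = -1.25, f(m) = -3.609375 (−); new bracket [-2.5, -1.25]
m = -1.875, f(m) = -0.298828 (−); new bracket [-2.5, -1.875]
m = -2.1875, f(m) = 0.2761 (+); new bracket [-2.1875, -1.875]
m = -2.03125, f(m) = 0.0596 (+); new bracket [-2.03125, -1.875]
m = -1.953125, f(m) = -0.1004 (−); new bracket [-2.03125, -1.953125]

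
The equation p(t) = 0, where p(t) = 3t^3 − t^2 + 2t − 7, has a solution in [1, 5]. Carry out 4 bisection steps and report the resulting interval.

[1.25, 1.5]

m = 3, p(m) = 71 (+); new bracket [1, 3]
m = 2, p(m) = 17 (+); new bracket [1, 2]
m = 1.5, p(m) = 3.875 (+); new bracket [1, 1.5]
m = 1.25, p(m) = -0.2031 (−); new bracket [1.25, 1.5]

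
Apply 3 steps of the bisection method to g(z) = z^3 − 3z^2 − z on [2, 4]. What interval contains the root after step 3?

[3.25, 3.5]

midpoint 3: g = -3 < 0 → [3, 4]
midpoint 3.5: g = 2.625 > 0 → [3, 3.5]
midpoint 3.25: g = -0.609375 < 0 → [3.25, 3.5]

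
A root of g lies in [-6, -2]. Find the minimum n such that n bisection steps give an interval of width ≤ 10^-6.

22

Width after n steps is 4/2^n. Need 2^n ≥ 4/10^-6 = 4000000.
2^21 = 2097152 < 4000000 ≤ 2^22 = 4194304, so n = 22.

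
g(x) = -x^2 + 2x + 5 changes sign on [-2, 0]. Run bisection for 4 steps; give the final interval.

[-1.5, -1.375]

g(-1) = 2 > 0, so the root lies in [-2, -1]
g(-1.5) = -0.25 < 0, so the root lies in [-1.5, -1]
g(-1.25) = 0.9375 > 0, so the root lies in [-1.5, -1.25]
g(-1.375) = 0.3594 > 0, so the root lies in [-1.5, -1.375]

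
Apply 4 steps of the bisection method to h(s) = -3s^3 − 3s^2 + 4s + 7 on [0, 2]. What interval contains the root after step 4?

m = 1, h(m) = 5 (+); new bracket [1, 2]
m = 1.5, h(m) = -3.875 (−); new bracket [1, 1.5]
m = 1.25, h(m) = 1.453125 (+); new bracket [1.25, 1.5]
m = 1.375, h(m) = -0.9707 (−); new bracket [1.25, 1.375]

[1.25, 1.375]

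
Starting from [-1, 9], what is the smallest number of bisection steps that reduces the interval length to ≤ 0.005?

11

Width after n steps is 10/2^n. Need 2^n ≥ 10/0.005 = 2000.
2^10 = 1024 < 2000 ≤ 2^11 = 2048, so n = 11.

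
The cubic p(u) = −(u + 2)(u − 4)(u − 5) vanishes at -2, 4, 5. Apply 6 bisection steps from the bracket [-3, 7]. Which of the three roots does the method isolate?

p(2) = -24 < 0, so the root lies in [-3, 2]
p(-0.5) = -37.125 < 0, so the root lies in [-3, -0.5]
p(-1.75) = -9.703125 < 0, so the root lies in [-3, -1.75]
p(-2.375) = 17.6309 > 0, so the root lies in [-2.375, -1.75]
p(-2.0625) = 2.676 > 0, so the root lies in [-2.0625, -1.75]
p(-1.90625) = -3.8241 < 0, so the root lies in [-2.0625, -1.90625]

-2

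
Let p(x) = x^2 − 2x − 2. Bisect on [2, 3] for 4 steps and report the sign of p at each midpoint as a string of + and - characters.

m = 2.5, p(m) = -0.75 (−); new bracket [2.5, 3]
m = 2.75, p(m) = 0.0625 (+); new bracket [2.5, 2.75]
m = 2.625, p(m) = -0.359375 (−); new bracket [2.625, 2.75]
m = 2.6875, p(m) = -0.1523 (−); new bracket [2.6875, 2.75]

-+--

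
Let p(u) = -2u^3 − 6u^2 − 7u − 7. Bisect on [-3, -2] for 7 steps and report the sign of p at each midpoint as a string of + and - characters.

u = -2.5 gives p = 4.25, positive; keep [-2.5, -2]
u = -2.25 gives p = 1.15625, positive; keep [-2.25, -2]
u = -2.125 gives p = -0.027344, negative; keep [-2.25, -2.125]
u = -2.1875 gives p = 0.5366, positive; keep [-2.1875, -2.125]
u = -2.15625 gives p = 0.2479, positive; keep [-2.15625, -2.125]
u = -2.140625 gives p = 0.1086, positive; keep [-2.140625, -2.125]
u = -2.1328125 gives p = 0.0402, positive; keep [-2.1328125, -2.125]

++-++++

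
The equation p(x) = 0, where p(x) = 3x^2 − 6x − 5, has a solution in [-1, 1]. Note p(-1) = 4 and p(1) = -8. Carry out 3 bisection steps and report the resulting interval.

[-0.75, -0.5]

x = 0 gives p = -5, negative; keep [-1, 0]
x = -0.5 gives p = -1.25, negative; keep [-1, -0.5]
x = -0.75 gives p = 1.1875, positive; keep [-0.75, -0.5]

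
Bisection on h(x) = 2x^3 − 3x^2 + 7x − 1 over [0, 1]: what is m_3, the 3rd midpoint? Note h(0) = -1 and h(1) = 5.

x = 0.5 gives h = 2, positive; keep [0, 0.5]
x = 0.25 gives h = 0.59375, positive; keep [0, 0.25]
x = 0.125 gives h = -0.167969, negative; keep [0.125, 0.25]

0.125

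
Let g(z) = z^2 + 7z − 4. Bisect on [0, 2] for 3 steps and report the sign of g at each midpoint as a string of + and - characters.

z = 1 gives g = 4, positive; keep [0, 1]
z = 0.5 gives g = -0.25, negative; keep [0.5, 1]
z = 0.75 gives g = 1.8125, positive; keep [0.5, 0.75]

+-+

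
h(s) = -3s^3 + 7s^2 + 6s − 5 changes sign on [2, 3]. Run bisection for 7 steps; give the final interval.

[2.828125, 2.8359375]

m = 2.5, h(m) = 6.875 (+); new bracket [2.5, 3]
m = 2.75, h(m) = 2.046875 (+); new bracket [2.75, 3]
m = 2.875, h(m) = -1.181641 (−); new bracket [2.75, 2.875]
m = 2.8125, h(m) = 0.5042 (+); new bracket [2.8125, 2.875]
m = 2.84375, h(m) = -0.3206 (−); new bracket [2.8125, 2.84375]
m = 2.828125, h(m) = 0.0963 (+); new bracket [2.828125, 2.84375]
m = 2.8359375, h(m) = -0.111 (−); new bracket [2.828125, 2.8359375]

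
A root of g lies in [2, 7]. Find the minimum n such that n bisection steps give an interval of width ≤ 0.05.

Width after n steps is 5/2^n. Need 2^n ≥ 5/0.05 = 100.
2^6 = 64 < 100 ≤ 2^7 = 128, so n = 7.

7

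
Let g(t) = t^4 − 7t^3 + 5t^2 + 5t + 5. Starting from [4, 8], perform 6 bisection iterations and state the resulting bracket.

[6, 6.0625]

m = 6, g(m) = -1 (−); new bracket [6, 8]
m = 7, g(m) = 285 (+); new bracket [6, 7]
m = 6.5, g(m) = 111.4375 (+); new bracket [6, 6.5]
m = 6.25, g(m) = 48.457 (+); new bracket [6, 6.25]
m = 6.125, g(m) = 22.1428 (+); new bracket [6, 6.125]
m = 6.0625, g(m) = 10.1878 (+); new bracket [6, 6.0625]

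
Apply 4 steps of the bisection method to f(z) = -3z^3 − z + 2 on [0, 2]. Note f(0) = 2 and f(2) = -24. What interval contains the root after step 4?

[0.625, 0.75]

z = 1 gives f = -2, negative; keep [0, 1]
z = 0.5 gives f = 1.125, positive; keep [0.5, 1]
z = 0.75 gives f = -0.015625, negative; keep [0.5, 0.75]
z = 0.625 gives f = 0.6426, positive; keep [0.625, 0.75]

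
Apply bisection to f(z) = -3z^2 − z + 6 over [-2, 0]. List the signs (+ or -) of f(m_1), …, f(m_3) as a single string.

++-

f(-1) = 4 > 0, so the root lies in [-2, -1]
f(-1.5) = 0.75 > 0, so the root lies in [-2, -1.5]
f(-1.75) = -1.4375 < 0, so the root lies in [-1.75, -1.5]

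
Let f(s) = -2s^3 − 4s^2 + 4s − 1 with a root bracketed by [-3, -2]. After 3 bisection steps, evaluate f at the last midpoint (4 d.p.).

1.9648

s = -2.5 gives f = -4.75, negative; keep [-3, -2.5]
s = -2.75 gives f = -0.65625, negative; keep [-3, -2.75]
s = -2.875 gives f = 1.964844, positive; keep [-2.875, -2.75]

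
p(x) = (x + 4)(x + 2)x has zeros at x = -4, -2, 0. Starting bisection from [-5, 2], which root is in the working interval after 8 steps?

x = -1.5 gives p = -1.875, negative; keep [-1.5, 2]
x = 0.25 gives p = 2.390625, positive; keep [-1.5, 0.25]
x = -0.625 gives p = -2.900391, negative; keep [-0.625, 0.25]
x = -0.1875 gives p = -1.2957, negative; keep [-0.1875, 0.25]
x = 0.03125 gives p = 0.2559, positive; keep [-0.1875, 0.03125]
x = -0.078125 gives p = -0.5889, negative; keep [-0.078125, 0.03125]
x = -0.0234375 gives p = -0.1842, negative; keep [-0.0234375, 0.03125]
x = 0.00390625 gives p = 0.0313, positive; keep [-0.0234375, 0.00390625]

0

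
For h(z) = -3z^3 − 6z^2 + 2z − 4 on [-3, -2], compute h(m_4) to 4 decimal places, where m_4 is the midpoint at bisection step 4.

z = -2.5 gives h = 0.375, positive; keep [-2.5, -2]
z = -2.25 gives h = -4.703125, negative; keep [-2.5, -2.25]
z = -2.375 gives h = -2.404297, negative; keep [-2.5, -2.375]
z = -2.4375 gives h = -1.0769, negative; keep [-2.5, -2.4375]

-1.0769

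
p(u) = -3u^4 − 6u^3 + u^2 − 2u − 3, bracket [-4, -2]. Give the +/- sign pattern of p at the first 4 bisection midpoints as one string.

---+

midpoint -3: p = -69 < 0 → [-3, -2]
midpoint -2.5: p = -15.1875 < 0 → [-2.5, -2]
midpoint -2.25: p = -1.980469 < 0 → [-2.25, -2]
midpoint -2.125: p = 2.1672 > 0 → [-2.25, -2.125]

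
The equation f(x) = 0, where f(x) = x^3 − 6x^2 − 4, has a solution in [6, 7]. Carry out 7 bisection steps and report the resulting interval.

[6.1015625, 6.109375]

f(6.5) = 17.125 > 0, so the root lies in [6, 6.5]
f(6.25) = 5.765625 > 0, so the root lies in [6, 6.25]
f(6.125) = 0.689453 > 0, so the root lies in [6, 6.125]
f(6.0625) = -1.7029 < 0, so the root lies in [6.0625, 6.125]
f(6.09375) = -0.5187 < 0, so the root lies in [6.09375, 6.125]
f(6.109375) = 0.0824 > 0, so the root lies in [6.09375, 6.109375]
f(6.1015625) = -0.2189 < 0, so the root lies in [6.1015625, 6.109375]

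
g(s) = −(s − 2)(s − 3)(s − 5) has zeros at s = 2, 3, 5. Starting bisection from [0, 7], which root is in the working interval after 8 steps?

5

s = 3.5 gives g = 1.125, positive; keep [3.5, 7]
s = 5.25 gives g = -1.828125, negative; keep [3.5, 5.25]
s = 4.375 gives g = 2.041016, positive; keep [4.375, 5.25]
s = 4.8125 gives g = 0.9558, positive; keep [4.8125, 5.25]
s = 5.03125 gives g = -0.1924, negative; keep [4.8125, 5.03125]
s = 4.921875 gives g = 0.4387, positive; keep [4.921875, 5.03125]
s = 4.9765625 gives g = 0.1379, positive; keep [4.9765625, 5.03125]
s = 5.00390625 gives g = -0.0235, negative; keep [4.9765625, 5.00390625]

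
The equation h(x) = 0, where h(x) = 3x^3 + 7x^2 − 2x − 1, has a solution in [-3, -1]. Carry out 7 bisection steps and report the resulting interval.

x = -2 gives h = 7, positive; keep [-3, -2]
x = -2.5 gives h = 0.875, positive; keep [-3, -2.5]
x = -2.75 gives h = -4.953125, negative; keep [-2.75, -2.5]
x = -2.625 gives h = -1.7793, negative; keep [-2.625, -2.5]
x = -2.5625 gives h = -0.3894, negative; keep [-2.5625, -2.5]
x = -2.53125 gives h = 0.2582, positive; keep [-2.5625, -2.53125]
x = -2.546875 gives h = -0.0617, negative; keep [-2.546875, -2.53125]

[-2.546875, -2.53125]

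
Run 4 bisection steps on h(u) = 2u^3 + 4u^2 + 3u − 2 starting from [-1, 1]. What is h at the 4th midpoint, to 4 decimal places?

h(0) = -2 < 0, so the root lies in [0, 1]
h(0.5) = 0.75 > 0, so the root lies in [0, 0.5]
h(0.25) = -0.96875 < 0, so the root lies in [0.25, 0.5]
h(0.375) = -0.207 < 0, so the root lies in [0.375, 0.5]

-0.2070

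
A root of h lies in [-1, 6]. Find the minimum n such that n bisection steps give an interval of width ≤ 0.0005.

14

Width after n steps is 7/2^n. Need 2^n ≥ 7/0.0005 = 14000.
2^13 = 8192 < 14000 ≤ 2^14 = 16384, so n = 14.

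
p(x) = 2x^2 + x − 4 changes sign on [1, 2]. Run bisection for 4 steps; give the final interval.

[1.125, 1.1875]

midpoint 1.5: p = 2 > 0 → [1, 1.5]
midpoint 1.25: p = 0.375 > 0 → [1, 1.25]
midpoint 1.125: p = -0.34375 < 0 → [1.125, 1.25]
midpoint 1.1875: p = 0.0078 > 0 → [1.125, 1.1875]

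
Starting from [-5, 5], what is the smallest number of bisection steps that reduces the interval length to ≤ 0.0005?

15

Width after n steps is 10/2^n. Need 2^n ≥ 10/0.0005 = 20000.
2^14 = 16384 < 20000 ≤ 2^15 = 32768, so n = 15.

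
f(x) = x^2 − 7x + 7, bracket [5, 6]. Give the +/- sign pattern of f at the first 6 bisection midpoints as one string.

x = 5.5 gives f = -1.25, negative; keep [5.5, 6]
x = 5.75 gives f = -0.1875, negative; keep [5.75, 6]
x = 5.875 gives f = 0.390625, positive; keep [5.75, 5.875]
x = 5.8125 gives f = 0.0977, positive; keep [5.75, 5.8125]
x = 5.78125 gives f = -0.0459, negative; keep [5.78125, 5.8125]
x = 5.796875 gives f = 0.0256, positive; keep [5.78125, 5.796875]

--++-+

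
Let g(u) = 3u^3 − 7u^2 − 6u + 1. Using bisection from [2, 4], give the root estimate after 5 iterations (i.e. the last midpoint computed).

g(3) = 1 > 0, so the root lies in [2, 3]
g(2.5) = -10.875 < 0, so the root lies in [2.5, 3]
g(2.75) = -6.046875 < 0, so the root lies in [2.75, 3]
g(2.875) = -2.8184 < 0, so the root lies in [2.875, 3]
g(2.9375) = -0.9851 < 0, so the root lies in [2.9375, 3]

2.9375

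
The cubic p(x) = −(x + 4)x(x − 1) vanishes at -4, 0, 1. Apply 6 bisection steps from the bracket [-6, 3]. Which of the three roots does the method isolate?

-4

p(-1.5) = -9.375 < 0, so the root lies in [-6, -1.5]
p(-3.75) = -4.453125 < 0, so the root lies in [-6, -3.75]
p(-4.875) = 25.060547 > 0, so the root lies in [-4.875, -3.75]
p(-4.3125) = 7.1594 > 0, so the root lies in [-4.3125, -3.75]
p(-4.03125) = 0.6338 > 0, so the root lies in [-4.03125, -3.75]
p(-3.890625) = -2.0811 < 0, so the root lies in [-4.03125, -3.890625]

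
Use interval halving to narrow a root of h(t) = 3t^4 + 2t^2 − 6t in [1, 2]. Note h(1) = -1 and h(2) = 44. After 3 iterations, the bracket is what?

h(1.5) = 10.6875 > 0, so the root lies in [1, 1.5]
h(1.25) = 2.949219 > 0, so the root lies in [1, 1.25]
h(1.125) = 0.58667 > 0, so the root lies in [1, 1.125]

[1, 1.125]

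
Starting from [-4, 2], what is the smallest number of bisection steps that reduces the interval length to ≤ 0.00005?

Width after n steps is 6/2^n. Need 2^n ≥ 6/0.00005 = 120000.
2^16 = 65536 < 120000 ≤ 2^17 = 131072, so n = 17.

17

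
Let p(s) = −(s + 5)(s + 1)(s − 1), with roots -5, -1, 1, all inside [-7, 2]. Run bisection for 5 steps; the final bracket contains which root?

-5

p(-2.5) = -13.125 < 0, so the root lies in [-7, -2.5]
p(-4.75) = -5.390625 < 0, so the root lies in [-7, -4.75]
p(-5.875) = 29.326172 > 0, so the root lies in [-5.875, -4.75]
p(-5.3125) = 8.5071 > 0, so the root lies in [-5.3125, -4.75]
p(-5.03125) = 0.7598 > 0, so the root lies in [-5.03125, -4.75]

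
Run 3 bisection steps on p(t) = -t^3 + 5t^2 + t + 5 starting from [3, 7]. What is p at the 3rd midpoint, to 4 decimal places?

t = 5 gives p = 10, positive; keep [5, 7]
t = 6 gives p = -25, negative; keep [5, 6]
t = 5.5 gives p = -4.625, negative; keep [5, 5.5]

-4.6250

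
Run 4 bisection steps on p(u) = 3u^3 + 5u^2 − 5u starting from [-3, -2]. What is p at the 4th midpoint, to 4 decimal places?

1.2014

m = -2.5, p(m) = -3.125 (−); new bracket [-2.5, -2]
m = -2.25, p(m) = 2.390625 (+); new bracket [-2.5, -2.25]
m = -2.375, p(m) = -0.111328 (−); new bracket [-2.375, -2.25]
m = -2.3125, p(m) = 1.2014 (+); new bracket [-2.375, -2.3125]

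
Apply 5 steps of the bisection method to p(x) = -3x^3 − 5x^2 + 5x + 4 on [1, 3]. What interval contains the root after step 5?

x = 2 gives p = -30, negative; keep [1, 2]
x = 1.5 gives p = -9.875, negative; keep [1, 1.5]
x = 1.25 gives p = -3.421875, negative; keep [1, 1.25]
x = 1.125 gives p = -0.9746, negative; keep [1, 1.125]
x = 1.0625 gives p = 0.0696, positive; keep [1.0625, 1.125]

[1.0625, 1.125]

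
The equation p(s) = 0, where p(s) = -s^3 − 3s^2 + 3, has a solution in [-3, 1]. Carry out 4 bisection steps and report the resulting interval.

[0.75, 1]

midpoint -1: p = 1 > 0 → [-1, 1]
midpoint 0: p = 3 > 0 → [0, 1]
midpoint 0.5: p = 2.125 > 0 → [0.5, 1]
midpoint 0.75: p = 0.8906 > 0 → [0.75, 1]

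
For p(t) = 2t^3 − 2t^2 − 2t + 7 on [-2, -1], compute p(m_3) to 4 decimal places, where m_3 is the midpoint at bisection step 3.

0.7695

midpoint -1.5: p = -1.25 < 0 → [-1.5, -1]
midpoint -1.25: p = 2.46875 > 0 → [-1.5, -1.25]
midpoint -1.375: p = 0.769531 > 0 → [-1.5, -1.375]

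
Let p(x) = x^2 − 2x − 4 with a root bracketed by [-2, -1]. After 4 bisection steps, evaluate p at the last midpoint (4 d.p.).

m = -1.5, p(m) = 1.25 (+); new bracket [-1.5, -1]
m = -1.25, p(m) = 0.0625 (+); new bracket [-1.25, -1]
m = -1.125, p(m) = -0.484375 (−); new bracket [-1.25, -1.125]
m = -1.1875, p(m) = -0.2148 (−); new bracket [-1.25, -1.1875]

-0.2148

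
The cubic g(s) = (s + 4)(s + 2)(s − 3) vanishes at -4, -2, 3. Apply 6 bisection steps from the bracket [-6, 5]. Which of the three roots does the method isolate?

3

m = -0.5, g(m) = -18.375 (−); new bracket [-0.5, 5]
m = 2.25, g(m) = -19.921875 (−); new bracket [2.25, 5]
m = 3.625, g(m) = 26.806641 (+); new bracket [2.25, 3.625]
m = 2.9375, g(m) = -2.1409 (−); new bracket [2.9375, 3.625]
m = 3.28125, g(m) = 10.8152 (+); new bracket [2.9375, 3.28125]
m = 3.109375, g(m) = 3.973 (+); new bracket [2.9375, 3.109375]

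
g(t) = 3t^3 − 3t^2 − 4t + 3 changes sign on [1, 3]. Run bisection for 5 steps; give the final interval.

[1.4375, 1.5]

m = 2, g(m) = 7 (+); new bracket [1, 2]
m = 1.5, g(m) = 0.375 (+); new bracket [1, 1.5]
m = 1.25, g(m) = -0.828125 (−); new bracket [1.25, 1.5]
m = 1.375, g(m) = -0.373 (−); new bracket [1.375, 1.5]
m = 1.4375, g(m) = -0.0378 (−); new bracket [1.4375, 1.5]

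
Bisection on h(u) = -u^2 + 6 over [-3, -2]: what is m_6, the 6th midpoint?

h(-2.5) = -0.25 < 0, so the root lies in [-2.5, -2]
h(-2.25) = 0.9375 > 0, so the root lies in [-2.5, -2.25]
h(-2.375) = 0.359375 > 0, so the root lies in [-2.5, -2.375]
h(-2.4375) = 0.0586 > 0, so the root lies in [-2.5, -2.4375]
h(-2.46875) = -0.0947 < 0, so the root lies in [-2.46875, -2.4375]
h(-2.453125) = -0.0178 < 0, so the root lies in [-2.453125, -2.4375]

-2.453125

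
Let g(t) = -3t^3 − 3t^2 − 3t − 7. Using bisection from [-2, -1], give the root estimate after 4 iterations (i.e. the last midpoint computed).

t = -1.5 gives g = 0.875, positive; keep [-1.5, -1]
t = -1.25 gives g = -2.078125, negative; keep [-1.5, -1.25]
t = -1.375 gives g = -0.748047, negative; keep [-1.5, -1.375]
t = -1.4375 gives g = 0.0247, positive; keep [-1.4375, -1.375]

-1.4375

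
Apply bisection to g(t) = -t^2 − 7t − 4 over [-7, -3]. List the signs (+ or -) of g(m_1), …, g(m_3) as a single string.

++-

g(-5) = 6 > 0, so the root lies in [-7, -5]
g(-6) = 2 > 0, so the root lies in [-7, -6]
g(-6.5) = -0.75 < 0, so the root lies in [-6.5, -6]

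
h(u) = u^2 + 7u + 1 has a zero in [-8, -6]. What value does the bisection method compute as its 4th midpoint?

-6.875

u = -7 gives h = 1, positive; keep [-7, -6]
u = -6.5 gives h = -2.25, negative; keep [-7, -6.5]
u = -6.75 gives h = -0.6875, negative; keep [-7, -6.75]
u = -6.875 gives h = 0.1406, positive; keep [-6.875, -6.75]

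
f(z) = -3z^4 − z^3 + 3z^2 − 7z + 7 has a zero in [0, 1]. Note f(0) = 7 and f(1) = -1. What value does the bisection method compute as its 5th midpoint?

z = 0.5 gives f = 3.9375, positive; keep [0.5, 1]
z = 0.75 gives f = 2.066406, positive; keep [0.75, 1]
z = 0.875 gives f = 0.743408, positive; keep [0.875, 1]
z = 0.9375 gives f = -0.0672, negative; keep [0.875, 0.9375]
z = 0.90625 gives f = 0.3523, positive; keep [0.90625, 0.9375]

0.90625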